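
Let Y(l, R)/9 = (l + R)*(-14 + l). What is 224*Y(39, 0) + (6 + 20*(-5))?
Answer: 1965506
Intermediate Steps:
Y(l, R) = 9*(-14 + l)*(R + l) (Y(l, R) = 9*((l + R)*(-14 + l)) = 9*((R + l)*(-14 + l)) = 9*((-14 + l)*(R + l)) = 9*(-14 + l)*(R + l))
224*Y(39, 0) + (6 + 20*(-5)) = 224*(-126*0 - 126*39 + 9*39² + 9*0*39) + (6 + 20*(-5)) = 224*(0 - 4914 + 9*1521 + 0) + (6 - 100) = 224*(0 - 4914 + 13689 + 0) - 94 = 224*8775 - 94 = 1965600 - 94 = 1965506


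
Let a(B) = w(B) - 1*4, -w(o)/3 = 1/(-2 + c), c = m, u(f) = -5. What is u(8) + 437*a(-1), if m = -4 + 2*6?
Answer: -3943/2 ≈ -1971.5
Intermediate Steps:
m = 8 (m = -4 + 12 = 8)
c = 8
w(o) = -1/2 (w(o) = -3/(-2 + 8) = -3/6 = -3*1/6 = -1/2)
a(B) = -9/2 (a(B) = -1/2 - 1*4 = -1/2 - 4 = -9/2)
u(8) + 437*a(-1) = -5 + 437*(-9/2) = -5 - 3933/2 = -3943/2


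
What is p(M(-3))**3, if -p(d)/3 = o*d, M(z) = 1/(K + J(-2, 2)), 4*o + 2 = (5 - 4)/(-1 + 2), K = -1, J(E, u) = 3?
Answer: 27/512 ≈ 0.052734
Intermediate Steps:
o = -1/4 (o = -1/2 + ((5 - 4)/(-1 + 2))/4 = -1/2 + (1/1)/4 = -1/2 + (1*1)/4 = -1/2 + (1/4)*1 = -1/2 + 1/4 = -1/4 ≈ -0.25000)
M(z) = 1/2 (M(z) = 1/(-1 + 3) = 1/2)
p(d) = 3*d/4 (p(d) = -(-3)*d/4 = 3*d/4)
p(M(-3))**3 = ((3/4)*(1/2))**3 = (3/8)**3 = 27/512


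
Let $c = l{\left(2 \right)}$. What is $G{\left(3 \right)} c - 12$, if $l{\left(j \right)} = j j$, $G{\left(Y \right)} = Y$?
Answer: $0$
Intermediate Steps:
$l{\left(j \right)} = j^{2}$
$c = 4$ ($c = 2^{2} = 4$)
$G{\left(3 \right)} c - 12 = 3 \cdot 4 - 12 = 12 - 12 = 0$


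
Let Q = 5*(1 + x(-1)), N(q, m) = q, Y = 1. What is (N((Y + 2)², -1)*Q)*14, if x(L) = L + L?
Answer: -630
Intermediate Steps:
x(L) = 2*L
Q = -5 (Q = 5*(1 + 2*(-1)) = 5*(1 - 2) = 5*(-1) = -5)
(N((Y + 2)², -1)*Q)*14 = ((1 + 2)²*(-5))*14 = (3²*(-5))*14 = (9*(-5))*14 = -45*14 = -630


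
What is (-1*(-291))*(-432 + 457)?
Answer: 7275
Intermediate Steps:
(-1*(-291))*(-432 + 457) = 291*25 = 7275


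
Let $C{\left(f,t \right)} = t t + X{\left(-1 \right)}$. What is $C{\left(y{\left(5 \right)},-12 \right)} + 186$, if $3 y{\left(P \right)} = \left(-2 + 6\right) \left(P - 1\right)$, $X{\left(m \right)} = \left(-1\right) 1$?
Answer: $329$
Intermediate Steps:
$X{\left(m \right)} = -1$
$y{\left(P \right)} = - \frac{4}{3} + \frac{4 P}{3}$ ($y{\left(P \right)} = \frac{\left(-2 + 6\right) \left(P - 1\right)}{3} = \frac{4 \left(-1 + P\right)}{3} = \frac{-4 + 4 P}{3} = - \frac{4}{3} + \frac{4 P}{3}$)
$C{\left(f,t \right)} = -1 + t^{2}$ ($C{\left(f,t \right)} = t t - 1 = t^{2} - 1 = -1 + t^{2}$)
$C{\left(y{\left(5 \right)},-12 \right)} + 186 = \left(-1 + \left(-12\right)^{2}\right) + 186 = \left(-1 + 144\right) + 186 = 143 + 186 = 329$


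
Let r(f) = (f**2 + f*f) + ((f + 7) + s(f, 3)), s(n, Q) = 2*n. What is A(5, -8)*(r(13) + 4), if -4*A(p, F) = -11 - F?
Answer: 291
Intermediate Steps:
r(f) = 7 + 2*f**2 + 3*f (r(f) = (f**2 + f*f) + ((f + 7) + 2*f) = (f**2 + f**2) + ((7 + f) + 2*f) = 2*f**2 + (7 + 3*f) = 7 + 2*f**2 + 3*f)
A(p, F) = 11/4 + F/4 (A(p, F) = -(-11 - F)/4 = 11/4 + F/4)
A(5, -8)*(r(13) + 4) = (11/4 + (1/4)*(-8))*((7 + 2*13**2 + 3*13) + 4) = (11/4 - 2)*((7 + 2*169 + 39) + 4) = 3*((7 + 338 + 39) + 4)/4 = 3*(384 + 4)/4 = (3/4)*388 = 291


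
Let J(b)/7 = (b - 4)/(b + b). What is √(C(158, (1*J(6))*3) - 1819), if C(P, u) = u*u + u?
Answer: I*√7213/2 ≈ 42.465*I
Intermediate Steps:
J(b) = 7*(-4 + b)/(2*b) (J(b) = 7*((b - 4)/(b + b)) = 7*((-4 + b)/((2*b))) = 7*((-4 + b)*(1/(2*b))) = 7*((-4 + b)/(2*b)) = 7*(-4 + b)/(2*b))
C(P, u) = u + u² (C(P, u) = u² + u = u + u²)
√(C(158, (1*J(6))*3) - 1819) = √(((1*(7/2 - 14/6))*3)*(1 + (1*(7/2 - 14/6))*3) - 1819) = √(((1*(7/2 - 14*⅙))*3)*(1 + (1*(7/2 - 14*⅙))*3) - 1819) = √(((1*(7/2 - 7/3))*3)*(1 + (1*(7/2 - 7/3))*3) - 1819) = √(((1*(7/6))*3)*(1 + (1*(7/6))*3) - 1819) = √(((7/6)*3)*(1 + (7/6)*3) - 1819) = √(7*(1 + 7/2)/2 - 1819) = √((7/2)*(9/2) - 1819) = √(63/4 - 1819) = √(-7213/4) = I*√7213/2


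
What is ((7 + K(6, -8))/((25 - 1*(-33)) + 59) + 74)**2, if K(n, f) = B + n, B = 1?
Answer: 75203584/13689 ≈ 5493.7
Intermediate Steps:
K(n, f) = 1 + n
((7 + K(6, -8))/((25 - 1*(-33)) + 59) + 74)**2 = ((7 + (1 + 6))/((25 - 1*(-33)) + 59) + 74)**2 = ((7 + 7)/((25 + 33) + 59) + 74)**2 = (14/(58 + 59) + 74)**2 = (14/117 + 74)**2 = (8672/117)**2 = 75203584/13689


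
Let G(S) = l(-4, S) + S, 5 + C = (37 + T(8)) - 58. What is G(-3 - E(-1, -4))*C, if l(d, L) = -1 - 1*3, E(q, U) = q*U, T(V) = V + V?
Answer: 110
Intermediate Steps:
T(V) = 2*V
E(q, U) = U*q
C = -10 (C = -5 + ((37 + 2*8) - 58) = -5 + ((37 + 16) - 58) = -5 + (53 - 58) = -5 - 5 = -10)
l(d, L) = -4 (l(d, L) = -1 - 3 = -4)
G(S) = -4 + S
G(-3 - E(-1, -4))*C = (-4 + (-3 - (-4)*(-1)))*(-10) = (-4 + (-3 - 1*4))*(-10) = (-4 + (-3 - 4))*(-10) = (-4 - 7)*(-10) = -11*(-10) = 110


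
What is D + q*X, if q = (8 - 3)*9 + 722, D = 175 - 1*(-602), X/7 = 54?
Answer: 290703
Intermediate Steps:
X = 378 (X = 7*54 = 378)
D = 777 (D = 175 + 602 = 777)
q = 767 (q = 5*9 + 722 = 45 + 722 = 767)
D + q*X = 777 + 767*378 = 777 + 289926 = 290703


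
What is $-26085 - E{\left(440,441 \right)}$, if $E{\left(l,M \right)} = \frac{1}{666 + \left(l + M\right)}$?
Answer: $- \frac{40353496}{1547} \approx -26085.0$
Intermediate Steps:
$E{\left(l,M \right)} = \frac{1}{666 + M + l}$ ($E{\left(l,M \right)} = \frac{1}{666 + \left(M + l\right)} = \frac{1}{666 + M + l}$)
$-26085 - E{\left(440,441 \right)} = -26085 - \frac{1}{666 + 441 + 440} = -26085 - \frac{1}{1547} = - \frac{40353496}{1547}$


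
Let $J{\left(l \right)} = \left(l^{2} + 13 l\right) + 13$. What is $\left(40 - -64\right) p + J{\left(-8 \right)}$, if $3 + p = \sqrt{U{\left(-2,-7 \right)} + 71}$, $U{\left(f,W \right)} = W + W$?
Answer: $-339 + 104 \sqrt{57} \approx 446.18$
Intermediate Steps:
$U{\left(f,W \right)} = 2 W$
$J{\left(l \right)} = 13 + l^{2} + 13 l$
$p = -3 + \sqrt{57}$ ($p = -3 + \sqrt{2 \left(-7\right) + 71} = -3 + \sqrt{-14 + 71} = -3 + \sqrt{57} \approx 4.5498$)
$\left(40 - -64\right) p + J{\left(-8 \right)} = \left(40 - -64\right) \left(-3 + \sqrt{57}\right) + \left(13 + \left(-8\right)^{2} + 13 \left(-8\right)\right) = \left(40 + 64\right) \left(-3 + \sqrt{57}\right) + \left(13 + 64 - 104\right) = 104 \left(-3 + \sqrt{57}\right) - 27 = \left(-312 + 104 \sqrt{57}\right) - 27 = -339 + 104 \sqrt{57}$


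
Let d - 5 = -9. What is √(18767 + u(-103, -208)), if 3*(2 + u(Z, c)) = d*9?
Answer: √18753 ≈ 136.94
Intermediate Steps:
d = -4 (d = 5 - 9 = -4)
u(Z, c) = -14 (u(Z, c) = -2 + (-4*9)/3 = -2 + (⅓)*(-36) = -2 - 12 = -14)
√(18767 + u(-103, -208)) = √(18767 - 14) = √18753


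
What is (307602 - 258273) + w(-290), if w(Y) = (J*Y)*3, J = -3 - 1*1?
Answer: 52809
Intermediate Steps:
J = -4 (J = -3 - 1 = -4)
w(Y) = -12*Y (w(Y) = -4*Y*3 = -12*Y)
(307602 - 258273) + w(-290) = (307602 - 258273) - 12*(-290) = 49329 + 3480 = 52809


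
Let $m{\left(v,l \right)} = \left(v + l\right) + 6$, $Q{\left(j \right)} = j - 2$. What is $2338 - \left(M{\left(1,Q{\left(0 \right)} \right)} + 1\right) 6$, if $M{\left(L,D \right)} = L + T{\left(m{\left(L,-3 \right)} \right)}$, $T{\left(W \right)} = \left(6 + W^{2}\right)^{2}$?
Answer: $-578$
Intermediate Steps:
$Q{\left(j \right)} = -2 + j$
$m{\left(v,l \right)} = 6 + l + v$ ($m{\left(v,l \right)} = \left(l + v\right) + 6 = 6 + l + v$)
$M{\left(L,D \right)} = L + \left(6 + \left(3 + L\right)^{2}\right)^{2}$ ($M{\left(L,D \right)} = L + \left(6 + \left(6 - 3 + L\right)^{2}\right)^{2} = L + \left(6 + \left(3 + L\right)^{2}\right)^{2}$)
$2338 - \left(M{\left(1,Q{\left(0 \right)} \right)} + 1\right) 6 = 2338 - \left(\left(1 + \left(6 + \left(3 + 1\right)^{2}\right)^{2}\right) + 1\right) 6 = 2338 - \left(\left(1 + \left(6 + 4^{2}\right)^{2}\right) + 1\right) 6 = 2338 - \left(\left(1 + \left(6 + 16\right)^{2}\right) + 1\right) 6 = 2338 - \left(\left(1 + 22^{2}\right) + 1\right) 6 = 2338 - \left(\left(1 + 484\right) + 1\right) 6 = 2338 - \left(485 + 1\right) 6 = 2338 - 486 \cdot 6 = 2338 - 2916 = -578$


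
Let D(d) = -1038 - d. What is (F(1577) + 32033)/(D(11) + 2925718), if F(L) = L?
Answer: 33610/2924669 ≈ 0.011492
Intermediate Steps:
(F(1577) + 32033)/(D(11) + 2925718) = (1577 + 32033)/((-1038 - 1*11) + 2925718) = 33610/((-1038 - 11) + 2925718) = 33610/(-1049 + 2925718) = 33610/2924669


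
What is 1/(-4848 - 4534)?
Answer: -1/9382 ≈ -0.00010659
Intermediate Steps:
1/(-4848 - 4534) = 1/(-9382) = -1/9382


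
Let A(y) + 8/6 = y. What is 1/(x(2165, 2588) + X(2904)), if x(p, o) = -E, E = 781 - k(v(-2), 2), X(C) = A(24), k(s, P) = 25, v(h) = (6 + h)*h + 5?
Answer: -3/2200 ≈ -0.0013636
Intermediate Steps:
A(y) = -4/3 + y
v(h) = 5 + h*(6 + h) (v(h) = h*(6 + h) + 5 = 5 + h*(6 + h))
X(C) = 68/3 (X(C) = -4/3 + 24 = 68/3)
E = 756 (E = 781 - 1*25 = 781 - 25 = 756)
x(p, o) = -756 (x(p, o) = -1*756 = -756)
1/(x(2165, 2588) + X(2904)) = 1/(-756 + 68/3) = 1/(-2200/3) = -3/2200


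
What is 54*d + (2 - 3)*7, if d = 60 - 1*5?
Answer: 2963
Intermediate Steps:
d = 55 (d = 60 - 5 = 55)
54*d + (2 - 3)*7 = 54*55 + (2 - 3)*7 = 2970 - 1*7 = 2970 - 7 = 2963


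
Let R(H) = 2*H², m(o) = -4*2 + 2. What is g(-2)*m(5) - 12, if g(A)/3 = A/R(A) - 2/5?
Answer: -3/10 ≈ -0.30000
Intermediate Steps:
m(o) = -6 (m(o) = -8 + 2 = -6)
g(A) = -6/5 + 3/(2*A) (g(A) = 3*(A/((2*A²)) - 2/5) = 3*(A*(1/(2*A²)) - 2*⅕) = 3*(1/(2*A) - ⅖) = 3*(-⅖ + 1/(2*A)) = -6/5 + 3/(2*A))
g(-2)*m(5) - 12 = ((3/10)*(5 - 4*(-2))/(-2))*(-6) - 12 = ((3/10)*(-½)*(5 + 8))*(-6) - 12 = ((3/10)*(-½)*13)*(-6) - 12 = -39/20*(-6) - 12 = 117/10 - 12 = -3/10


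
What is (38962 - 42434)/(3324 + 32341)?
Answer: -496/5095 ≈ -0.097350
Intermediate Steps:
(38962 - 42434)/(3324 + 32341) = -3472/35665 = -3472*1/35665 = -496/5095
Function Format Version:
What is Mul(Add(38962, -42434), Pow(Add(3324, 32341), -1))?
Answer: Rational(-496, 5095) ≈ -0.097350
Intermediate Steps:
Mul(Add(38962, -42434), Pow(Add(3324, 32341), -1)) = Mul(-3472, Pow(35665, -1)) = Mul(-3472, Rational(1, 35665)) = Rational(-496, 5095)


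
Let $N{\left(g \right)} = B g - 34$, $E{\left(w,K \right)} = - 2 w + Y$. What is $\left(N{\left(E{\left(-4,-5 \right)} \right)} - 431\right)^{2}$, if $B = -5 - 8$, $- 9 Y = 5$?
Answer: $\frac{25563136}{81} \approx 3.1559 \cdot 10^{5}$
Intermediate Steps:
$Y = - \frac{5}{9}$ ($Y = \left(- \frac{1}{9}\right) 5 = - \frac{5}{9} \approx -0.55556$)
$E{\left(w,K \right)} = - \frac{5}{9} - 2 w$ ($E{\left(w,K \right)} = - 2 w - \frac{5}{9} = - \frac{5}{9} - 2 w$)
$B = -13$
$N{\left(g \right)} = -34 - 13 g$ ($N{\left(g \right)} = - 13 g - 34 = -34 - 13 g$)
$\left(N{\left(E{\left(-4,-5 \right)} \right)} - 431\right)^{2} = \left(\left(-34 - 13 \left(- \frac{5}{9} - -8\right)\right) - 431\right)^{2} = \left(\left(-34 - 13 \left(- \frac{5}{9} + 8\right)\right) - 431\right)^{2} = \left(\left(-34 - \frac{871}{9}\right) - 431\right)^{2} = \left(- \frac{1177}{9} - 431\right)^{2} = \left(- \frac{5056}{9}\right)^{2} = \frac{25563136}{81}$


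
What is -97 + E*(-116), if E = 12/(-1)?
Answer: 1295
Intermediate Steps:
E = -12 (E = 12*(-1) = -12)
-97 + E*(-116) = -97 - 12*(-116) = -97 + 1392 = 1295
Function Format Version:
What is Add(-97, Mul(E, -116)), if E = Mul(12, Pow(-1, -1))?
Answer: 1295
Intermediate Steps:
E = -12 (E = Mul(12, -1) = -12)
Add(-97, Mul(E, -116)) = Add(-97, Mul(-12, -116)) = Add(-97, 1392) = 1295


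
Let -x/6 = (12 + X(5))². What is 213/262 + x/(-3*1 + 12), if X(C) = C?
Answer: -150797/786 ≈ -191.85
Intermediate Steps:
x = -1734 (x = -6*(12 + 5)² = -6*17² = -6*289 = -1734)
213/262 + x/(-3*1 + 12) = 213/262 - 1734/(-3*1 + 12) = 213*(1/262) - 1734/(-3 + 12) = 213/262 - 1734/9 = 213/262 - 1734*⅑ = 213/262 - 578/3 = -150797/786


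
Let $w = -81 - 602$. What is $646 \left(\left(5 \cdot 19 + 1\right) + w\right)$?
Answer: $-379202$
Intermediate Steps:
$w = -683$
$646 \left(\left(5 \cdot 19 + 1\right) + w\right) = 646 \left(\left(5 \cdot 19 + 1\right) - 683\right) = 646 \left(\left(95 + 1\right) - 683\right) = 646 \left(96 - 683\right) = 646 \left(-587\right) = -379202$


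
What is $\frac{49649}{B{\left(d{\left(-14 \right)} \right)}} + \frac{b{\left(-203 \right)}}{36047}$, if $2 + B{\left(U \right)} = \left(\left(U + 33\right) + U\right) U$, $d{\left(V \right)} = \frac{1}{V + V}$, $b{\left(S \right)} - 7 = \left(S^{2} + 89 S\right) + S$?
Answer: $- \frac{63775713946}{4079865} \approx -15632.0$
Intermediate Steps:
$b{\left(S \right)} = 7 + S^{2} + 90 S$ ($b{\left(S \right)} = 7 + \left(\left(S^{2} + 89 S\right) + S\right) = 7 + \left(S^{2} + 90 S\right) = 7 + S^{2} + 90 S$)
$d{\left(V \right)} = \frac{1}{2 V}$
$B{\left(U \right)} = -2 + U \left(33 + 2 U\right)$ ($B{\left(U \right)} = -2 + \left(\left(U + 33\right) + U\right) U = -2 + \left(\left(33 + U\right) + U\right) U = -2 + \left(33 + 2 U\right) U = -2 + U \left(33 + 2 U\right)$)
$\frac{49649}{B{\left(d{\left(-14 \right)} \right)}} + \frac{b{\left(-203 \right)}}{36047} = \frac{49649}{-2 + 2 \left(\frac{1}{2 \left(-14\right)}\right)^{2} + 33 \frac{1}{2 \left(-14\right)}} + \frac{7 + \left(-203\right)^{2} + 90 \left(-203\right)}{36047} = \frac{49649}{-2 + 2 \left(\frac{1}{2} \left(- \frac{1}{14}\right)\right)^{2} + 33 \cdot \frac{1}{2} \left(- \frac{1}{14}\right)} + \left(7 + 41209 - 18270\right) \frac{1}{36047} = \frac{49649}{-2 + 2 \left(- \frac{1}{28}\right)^{2} + 33 \left(- \frac{1}{28}\right)} + 22946 \cdot \frac{1}{36047} = \frac{49649}{-2 + 2 \cdot \frac{1}{784} - \frac{33}{28}} + \frac{2086}{3277} = \frac{49649}{-2 + \frac{1}{392} - \frac{33}{28}} + \frac{2086}{3277} = \frac{49649}{- \frac{1245}{392}} + \frac{2086}{3277} = 49649 \left(- \frac{392}{1245}\right) + \frac{2086}{3277} = - \frac{19462408}{1245} + \frac{2086}{3277} = - \frac{63775713946}{4079865}$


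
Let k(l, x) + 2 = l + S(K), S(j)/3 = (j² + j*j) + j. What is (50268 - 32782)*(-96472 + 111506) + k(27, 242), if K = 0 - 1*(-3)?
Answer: 262884612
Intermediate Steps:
K = 3 (K = 0 + 3 = 3)
S(j) = 3*j + 6*j² (S(j) = 3*((j² + j*j) + j) = 3*((j² + j²) + j) = 3*(2*j² + j) = 3*(j + 2*j²) = 3*j + 6*j²)
k(l, x) = 61 + l (k(l, x) = -2 + (l + 3*3*(1 + 2*3)) = -2 + (l + 3*3*(1 + 6)) = -2 + (l + 3*3*7) = -2 + (l + 63) = -2 + (63 + l) = 61 + l)
(50268 - 32782)*(-96472 + 111506) + k(27, 242) = (50268 - 32782)*(-96472 + 111506) + (61 + 27) = 17486*15034 + 88 = 262884524 + 88 = 262884612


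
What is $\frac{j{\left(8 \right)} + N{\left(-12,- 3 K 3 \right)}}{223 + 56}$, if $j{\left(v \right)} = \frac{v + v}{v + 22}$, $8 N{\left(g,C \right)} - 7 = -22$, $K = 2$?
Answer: $- \frac{161}{33480} \approx -0.0048088$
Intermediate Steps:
$N{\left(g,C \right)} = - \frac{15}{8}$ ($N{\left(g,C \right)} = \frac{7}{8} + \frac{1}{8} \left(-22\right) = \frac{7}{8} - \frac{11}{4} = - \frac{15}{8}$)
$j{\left(v \right)} = \frac{2 v}{22 + v}$
$\frac{j{\left(8 \right)} + N{\left(-12,- 3 K 3 \right)}}{223 + 56} = \frac{2 \cdot 8 \frac{1}{22 + 8} - \frac{15}{8}}{223 + 56} = \frac{2 \cdot 8 \cdot \frac{1}{30} - \frac{15}{8}}{279} = \left(2 \cdot 8 \cdot \frac{1}{30} - \frac{15}{8}\right) \frac{1}{279} = \left(\frac{8}{15} - \frac{15}{8}\right) \frac{1}{279} = \left(- \frac{161}{120}\right) \frac{1}{279} = - \frac{161}{33480}$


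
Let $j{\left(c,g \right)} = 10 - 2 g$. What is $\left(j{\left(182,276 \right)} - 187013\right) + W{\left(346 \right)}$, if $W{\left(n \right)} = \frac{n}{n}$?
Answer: $-187554$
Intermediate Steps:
$W{\left(n \right)} = 1$
$\left(j{\left(182,276 \right)} - 187013\right) + W{\left(346 \right)} = \left(\left(10 - 552\right) - 187013\right) + 1 = \left(-542 - 187013\right) + 1 = -187555 + 1 = -187554$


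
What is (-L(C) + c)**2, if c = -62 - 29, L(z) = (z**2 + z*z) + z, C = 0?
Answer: 8281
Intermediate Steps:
L(z) = z + 2*z**2 (L(z) = (z**2 + z**2) + z = 2*z**2 + z = z + 2*z**2)
c = -91
(-L(C) + c)**2 = (-0*(1 + 2*0) - 91)**2 = (-0*(1 + 0) - 91)**2 = (-0 - 91)**2 = (-1*0 - 91)**2 = (0 - 91)**2 = (-91)**2 = 8281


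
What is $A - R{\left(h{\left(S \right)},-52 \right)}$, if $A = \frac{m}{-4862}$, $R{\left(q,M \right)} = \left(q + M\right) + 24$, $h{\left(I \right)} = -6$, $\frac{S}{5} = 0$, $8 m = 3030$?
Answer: $\frac{659717}{19448} \approx 33.922$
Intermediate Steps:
$m = \frac{1515}{4}$ ($m = \frac{1}{8} \cdot 3030 = \frac{1515}{4} \approx 378.75$)
$S = 0$ ($S = 5 \cdot 0 = 0$)
$R{\left(q,M \right)} = 24 + M + q$ ($R{\left(q,M \right)} = \left(M + q\right) + 24 = 24 + M + q$)
$A = - \frac{1515}{19448}$ ($A = \frac{1515}{4 \left(-4862\right)} = \frac{1515}{4} \left(- \frac{1}{4862}\right) = - \frac{1515}{19448} \approx -0.0779$)
$A - R{\left(h{\left(S \right)},-52 \right)} = - \frac{1515}{19448} - \left(24 - 52 - 6\right) = - \frac{1515}{19448} - -34 = - \frac{1515}{19448} + 34 = \frac{659717}{19448}$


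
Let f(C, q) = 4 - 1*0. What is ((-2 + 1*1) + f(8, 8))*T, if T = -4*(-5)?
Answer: 60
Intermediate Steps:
T = 20
f(C, q) = 4 (f(C, q) = 4 + 0 = 4)
((-2 + 1*1) + f(8, 8))*T = ((-2 + 1*1) + 4)*20 = ((-2 + 1) + 4)*20 = (-1 + 4)*20 = 3*20 = 60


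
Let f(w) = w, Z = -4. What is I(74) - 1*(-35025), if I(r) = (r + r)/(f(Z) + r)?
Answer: 1225949/35 ≈ 35027.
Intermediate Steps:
I(r) = 2*r/(-4 + r) (I(r) = (r + r)/(-4 + r) = (2*r)/(-4 + r) = 2*r/(-4 + r))
I(74) - 1*(-35025) = 2*74/(-4 + 74) - 1*(-35025) = 2*74/70 + 35025 = 2*74*(1/70) + 35025 = 74/35 + 35025 = 1225949/35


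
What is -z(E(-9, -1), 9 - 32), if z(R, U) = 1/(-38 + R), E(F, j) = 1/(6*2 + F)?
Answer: 3/113 ≈ 0.026549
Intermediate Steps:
E(F, j) = 1/(12 + F)
-z(E(-9, -1), 9 - 32) = -1/(-38 + 1/(12 - 9)) = -1/(-38 + 1/3) = -1/(-38 + ⅓) = -1/(-113/3) = -1*(-3/113) = 3/113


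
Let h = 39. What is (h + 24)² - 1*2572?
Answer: 1397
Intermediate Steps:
(h + 24)² - 1*2572 = (39 + 24)² - 1*2572 = 63² - 2572 = 3969 - 2572 = 1397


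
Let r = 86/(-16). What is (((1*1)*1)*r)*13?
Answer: -559/8 ≈ -69.875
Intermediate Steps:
r = -43/8 (r = 86*(-1/16) = -43/8 ≈ -5.3750)
(((1*1)*1)*r)*13 = (((1*1)*1)*(-43/8))*13 = ((1*1)*(-43/8))*13 = (1*(-43/8))*13 = -43/8*13 = -559/8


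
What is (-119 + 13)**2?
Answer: 11236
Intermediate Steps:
(-119 + 13)**2 = (-106)**2 = 11236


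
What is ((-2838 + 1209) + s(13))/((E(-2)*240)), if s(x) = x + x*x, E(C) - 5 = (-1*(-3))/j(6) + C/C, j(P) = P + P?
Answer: -1447/1500 ≈ -0.96467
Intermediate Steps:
j(P) = 2*P
E(C) = 25/4 (E(C) = 5 + ((-1*(-3))/((2*6)) + C/C) = 5 + (3/12 + 1) = 5 + (3*(1/12) + 1) = 5 + (¼ + 1) = 5 + 5/4 = 25/4)
s(x) = x + x²
((-2838 + 1209) + s(13))/((E(-2)*240)) = ((-2838 + 1209) + 13*(1 + 13))/(((25/4)*240)) = (-1629 + 13*14)/1500 = (-1629 + 182)*(1/1500) = -1447*1/1500 = -1447/1500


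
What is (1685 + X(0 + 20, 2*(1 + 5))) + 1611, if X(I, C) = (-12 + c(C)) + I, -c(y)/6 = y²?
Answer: 2440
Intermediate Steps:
c(y) = -6*y²
X(I, C) = -12 + I - 6*C² (X(I, C) = (-12 - 6*C²) + I = -12 + I - 6*C²)
(1685 + X(0 + 20, 2*(1 + 5))) + 1611 = (1685 + (-12 + (0 + 20) - 6*4*(1 + 5)²)) + 1611 = (1685 + (-12 + 20 - 6*(2*6)²)) + 1611 = (1685 + (-12 + 20 - 6*12²)) + 1611 = (1685 + (-12 + 20 - 6*144)) + 1611 = (1685 + (-12 + 20 - 864)) + 1611 = (1685 - 856) + 1611 = 829 + 1611 = 2440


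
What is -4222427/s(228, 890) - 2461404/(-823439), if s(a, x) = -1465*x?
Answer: 75125985077/12063381350 ≈ 6.2276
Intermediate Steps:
-4222427/s(228, 890) - 2461404/(-823439) = -4222427/((-1465*890)) - 2461404/(-823439) = -4222427/(-1303850) - 2461404*(-1/823439) = -4222427*(-1/1303850) + 2461404/823439 = 47443/14650 + 2461404/823439 = 75125985077/12063381350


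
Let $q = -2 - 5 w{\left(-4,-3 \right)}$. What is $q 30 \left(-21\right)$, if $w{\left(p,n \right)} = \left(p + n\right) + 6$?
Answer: $-1890$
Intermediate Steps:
$w{\left(p,n \right)} = 6 + n + p$ ($w{\left(p,n \right)} = \left(n + p\right) + 6 = 6 + n + p$)
$q = 3$ ($q = -2 - 5 \left(6 - 3 - 4\right) = -2 - -5 = -2 + 5 = 3$)
$q 30 \left(-21\right) = 3 \cdot 30 \left(-21\right) = 90 \left(-21\right) = -1890$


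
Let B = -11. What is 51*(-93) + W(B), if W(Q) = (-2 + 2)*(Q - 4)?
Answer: -4743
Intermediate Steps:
W(Q) = 0 (W(Q) = 0*(-4 + Q) = 0)
51*(-93) + W(B) = 51*(-93) + 0 = -4743 + 0 = -4743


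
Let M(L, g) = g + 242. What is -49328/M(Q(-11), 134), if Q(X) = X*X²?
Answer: -6166/47 ≈ -131.19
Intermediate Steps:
Q(X) = X³
M(L, g) = 242 + g
-49328/M(Q(-11), 134) = -49328/(242 + 134) = -49328/376 = -49328*1/376 = -6166/47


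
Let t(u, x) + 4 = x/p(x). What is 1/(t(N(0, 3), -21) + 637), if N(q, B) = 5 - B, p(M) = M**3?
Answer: 441/279154 ≈ 0.0015798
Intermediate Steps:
t(u, x) = -4 + x**(-2) (t(u, x) = -4 + x/(x**3) = -4 + x/x**3 = -4 + x**(-2))
1/(t(N(0, 3), -21) + 637) = 1/((-4 + (-21)**(-2)) + 637) = 1/((-4 + 1/441) + 637) = 1/(-1763/441 + 637) = 1/(279154/441) = 441/279154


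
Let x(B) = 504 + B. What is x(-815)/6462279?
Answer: -311/6462279 ≈ -4.8125e-5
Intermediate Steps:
x(-815)/6462279 = (504 - 815)/6462279 = -311*1/6462279 = -311/6462279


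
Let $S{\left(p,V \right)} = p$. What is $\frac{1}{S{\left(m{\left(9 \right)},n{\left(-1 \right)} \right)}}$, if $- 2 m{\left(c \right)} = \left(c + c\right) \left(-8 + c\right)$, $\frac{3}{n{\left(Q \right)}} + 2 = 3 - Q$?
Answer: $- \frac{1}{9} \approx -0.11111$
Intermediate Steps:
$n{\left(Q \right)} = \frac{3}{1 - Q}$ ($n{\left(Q \right)} = \frac{3}{-2 - \left(-3 + Q\right)} = \frac{3}{1 - Q}$)
$m{\left(c \right)} = - c \left(-8 + c\right)$ ($m{\left(c \right)} = - \frac{\left(c + c\right) \left(-8 + c\right)}{2} = - \frac{2 c \left(-8 + c\right)}{2} = - c \left(-8 + c\right)$)
$\frac{1}{S{\left(m{\left(9 \right)},n{\left(-1 \right)} \right)}} = \frac{1}{9 \left(8 - 9\right)} = \frac{1}{9 \left(-1\right)} = \frac{1}{-9} = - \frac{1}{9}$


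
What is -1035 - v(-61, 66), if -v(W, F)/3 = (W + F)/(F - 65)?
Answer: -1020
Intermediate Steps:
v(W, F) = -3*(F + W)/(-65 + F) (v(W, F) = -3*(W + F)/(F - 65) = -3*(F + W)/(-65 + F))
-1035 - v(-61, 66) = -1035 - 3*(-1*66 - 1*(-61))/(-65 + 66) = -1035 - 3*(-66 + 61)/1 = -1035 - 3*(-5) = -1035 - 1*(-15) = -1035 + 15 = -1020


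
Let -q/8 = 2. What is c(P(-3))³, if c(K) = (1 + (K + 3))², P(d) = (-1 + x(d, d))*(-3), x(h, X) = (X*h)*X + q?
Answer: 6327518887936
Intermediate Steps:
q = -16 (q = -8*2 = -16)
x(h, X) = -16 + h*X² (x(h, X) = (X*h)*X - 16 = h*X² - 16 = -16 + h*X²)
P(d) = 51 - 3*d³ (P(d) = (-1 + (-16 + d*d²))*(-3) = (-1 + (-16 + d³))*(-3) = (-17 + d³)*(-3) = 51 - 3*d³)
c(K) = (4 + K)² (c(K) = (1 + (3 + K))² = (4 + K)²)
c(P(-3))³ = ((4 + (51 - 3*(-3)³))²)³ = ((4 + (51 - 3*(-27)))²)³ = ((4 + (51 + 81))²)³ = ((4 + 132)²)³ = (136²)³ = 18496³ = 6327518887936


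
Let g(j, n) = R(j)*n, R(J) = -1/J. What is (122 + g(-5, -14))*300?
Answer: 35760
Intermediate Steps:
g(j, n) = -n/j (g(j, n) = (-1/j)*n = -n/j)
(122 + g(-5, -14))*300 = (122 - 1*(-14)/(-5))*300 = (122 - 1*(-14)*(-⅕))*300 = (122 - 14/5)*300 = (596/5)*300 = 35760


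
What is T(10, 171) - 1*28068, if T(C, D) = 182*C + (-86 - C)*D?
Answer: -42664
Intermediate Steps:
T(C, D) = 182*C + D*(-86 - C)
T(10, 171) - 1*28068 = (-86*171 + 182*10 - 1*10*171) - 1*28068 = (-14706 + 1820 - 1710) - 28068 = -14596 - 28068 = -42664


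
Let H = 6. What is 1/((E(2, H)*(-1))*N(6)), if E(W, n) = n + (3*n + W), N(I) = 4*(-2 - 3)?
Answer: 1/520 ≈ 0.0019231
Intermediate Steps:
N(I) = -20 (N(I) = 4*(-5) = -20)
E(W, n) = W + 4*n (E(W, n) = n + (W + 3*n) = W + 4*n)
1/((E(2, H)*(-1))*N(6)) = 1/(((2 + 4*6)*(-1))*(-20)) = 1/(((2 + 24)*(-1))*(-20)) = 1/((26*(-1))*(-20)) = 1/(-26*(-20)) = 1/520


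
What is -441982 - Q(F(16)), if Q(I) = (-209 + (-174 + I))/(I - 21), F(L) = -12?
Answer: -14585801/33 ≈ -4.4199e+5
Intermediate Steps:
Q(I) = (-383 + I)/(-21 + I)
-441982 - Q(F(16)) = -441982 - (-383 - 12)/(-21 - 12) = -441982 - (-395)/(-33) = -441982 - (-1)*(-395)/33 = -441982 - 1*395/33 = -441982 - 395/33 = -14585801/33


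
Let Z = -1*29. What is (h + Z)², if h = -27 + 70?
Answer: 196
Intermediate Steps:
h = 43
Z = -29
(h + Z)² = (43 - 29)² = 14² = 196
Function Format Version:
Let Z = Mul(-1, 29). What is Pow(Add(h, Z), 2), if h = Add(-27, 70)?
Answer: 196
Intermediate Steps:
h = 43
Z = -29
Pow(Add(h, Z), 2) = Pow(Add(43, -29), 2) = Pow(14, 2) = 196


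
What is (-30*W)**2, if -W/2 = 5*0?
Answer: 0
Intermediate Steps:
W = 0 (W = -10*0 = -2*0 = 0)
(-30*W)**2 = (-30*0)**2 = 0**2 = 0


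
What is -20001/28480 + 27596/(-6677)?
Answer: -919480757/190160960 ≈ -4.8353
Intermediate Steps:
-20001/28480 + 27596/(-6677) = -20001*1/28480 + 27596*(-1/6677) = -20001/28480 - 27596/6677 = -919480757/190160960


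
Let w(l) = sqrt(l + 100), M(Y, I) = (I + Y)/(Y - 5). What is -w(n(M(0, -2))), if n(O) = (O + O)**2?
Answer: -2*sqrt(629)/5 ≈ -10.032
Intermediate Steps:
M(Y, I) = (I + Y)/(-5 + Y)
n(O) = 4*O**2 (n(O) = (2*O)**2 = 4*O**2)
w(l) = sqrt(100 + l)
-w(n(M(0, -2))) = -sqrt(100 + 4*((-2 + 0)/(-5 + 0))**2) = -sqrt(100 + 4*(-2/(-5))**2) = -sqrt(100 + 4*(-1/5*(-2))**2) = -sqrt(100 + 4*(2/5)**2) = -sqrt(100 + 4*(4/25)) = -sqrt(100 + 16/25) = -sqrt(2516/25) = -2*sqrt(629)/5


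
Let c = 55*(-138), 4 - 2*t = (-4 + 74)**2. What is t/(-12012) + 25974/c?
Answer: -370479/115115 ≈ -3.2183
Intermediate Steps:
t = -2448 (t = 2 - (-4 + 74)**2/2 = 2 - 1/2*70**2 = 2 - 1/2*4900 = 2 - 2450 = -2448)
c = -7590
t/(-12012) + 25974/c = -2448/(-12012) + 25974/(-7590) = -2448*(-1/12012) + 25974*(-1/7590) = 204/1001 - 4329/1265 = -370479/115115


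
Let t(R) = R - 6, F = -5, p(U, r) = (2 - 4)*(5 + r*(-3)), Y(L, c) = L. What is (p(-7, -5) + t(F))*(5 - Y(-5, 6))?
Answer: -510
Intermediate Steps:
p(U, r) = -10 + 6*r (p(U, r) = -2*(5 - 3*r) = -10 + 6*r)
t(R) = -6 + R
(p(-7, -5) + t(F))*(5 - Y(-5, 6)) = ((-10 + 6*(-5)) + (-6 - 5))*(5 - 1*(-5)) = ((-10 - 30) - 11)*(5 + 5) = (-40 - 11)*10 = -51*10 = -510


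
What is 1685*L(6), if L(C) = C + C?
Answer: 20220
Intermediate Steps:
L(C) = 2*C
1685*L(6) = 1685*(2*6) = 1685*12 = 20220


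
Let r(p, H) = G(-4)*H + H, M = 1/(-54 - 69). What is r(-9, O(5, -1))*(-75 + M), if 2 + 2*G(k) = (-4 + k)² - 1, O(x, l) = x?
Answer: -484365/41 ≈ -11814.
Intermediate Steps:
M = -1/123 (M = 1/(-123) = -1/123 ≈ -0.0081301)
G(k) = -3/2 + (-4 + k)²/2 (G(k) = -1 + ((-4 + k)² - 1)/2 = -1 + (-1 + (-4 + k)²)/2 = -1 + (-½ + (-4 + k)²/2) = -3/2 + (-4 + k)²/2)
r(p, H) = 63*H/2 (r(p, H) = (-3/2 + (-4 - 4)²/2)*H + H = (-3/2 + (½)*(-8)²)*H + H = (-3/2 + (½)*64)*H + H = (-3/2 + 32)*H + H = 61*H/2 + H = 63*H/2)
r(-9, O(5, -1))*(-75 + M) = ((63/2)*5)*(-75 - 1/123) = (315/2)*(-9226/123) = -484365/41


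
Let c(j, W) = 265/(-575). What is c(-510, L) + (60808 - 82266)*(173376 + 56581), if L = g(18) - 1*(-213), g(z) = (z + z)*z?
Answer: -567457990243/115 ≈ -4.9344e+9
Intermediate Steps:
g(z) = 2*z² (g(z) = (2*z)*z = 2*z²)
L = 861 (L = 2*18² - 1*(-213) = 2*324 + 213 = 648 + 213 = 861)
c(j, W) = -53/115 (c(j, W) = 265*(-1/575) = -53/115)
c(-510, L) + (60808 - 82266)*(173376 + 56581) = -53/115 + (60808 - 82266)*(173376 + 56581) = -53/115 - 21458*229957 = -53/115 - 4934417306 = -567457990243/115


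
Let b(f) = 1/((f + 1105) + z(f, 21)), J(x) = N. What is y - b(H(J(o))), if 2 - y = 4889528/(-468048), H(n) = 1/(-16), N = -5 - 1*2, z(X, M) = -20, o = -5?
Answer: 1805705683/145086522 ≈ 12.446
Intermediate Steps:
N = -7 (N = -5 - 2 = -7)
J(x) = -7
H(n) = -1/16
y = 104029/8358 (y = 2 - 4889528/(-468048) = 2 - 4889528*(-1)/468048 = 2 - 1*(-87313/8358) = 2 + 87313/8358 = 104029/8358 ≈ 12.447)
b(f) = 1/(1085 + f) (b(f) = 1/((f + 1105) - 20) = 1/((1105 + f) - 20) = 1/(1085 + f))
y - b(H(J(o))) = 104029/8358 - 1/(1085 - 1/16) = 104029/8358 - 1/17359/16 = 104029/8358 - 1*16/17359 = 104029/8358 - 16/17359 = 1805705683/145086522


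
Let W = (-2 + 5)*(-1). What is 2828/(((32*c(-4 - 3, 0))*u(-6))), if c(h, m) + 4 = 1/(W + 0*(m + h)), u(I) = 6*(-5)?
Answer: 707/1040 ≈ 0.67981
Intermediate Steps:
u(I) = -30
W = -3 (W = 3*(-1) = -3)
c(h, m) = -13/3 (c(h, m) = -4 + 1/(-3 + 0*(m + h)) = -4 + 1/(-3 + 0*(h + m)) = -4 + 1/(-3 + 0) = -4 + 1/(-3) = -4 - ⅓ = -13/3)
2828/(((32*c(-4 - 3, 0))*u(-6))) = 2828/(((32*(-13/3))*(-30))) = 2828/((-416/3*(-30))) = 2828/4160 = 2828*(1/4160) = 707/1040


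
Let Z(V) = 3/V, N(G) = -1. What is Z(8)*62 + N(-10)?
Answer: 89/4 ≈ 22.250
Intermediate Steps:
Z(8)*62 + N(-10) = (3/8)*62 - 1 = 93/4 - 1 = 89/4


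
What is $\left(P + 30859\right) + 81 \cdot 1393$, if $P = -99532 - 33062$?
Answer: $11098$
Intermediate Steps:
$P = -132594$
$\left(P + 30859\right) + 81 \cdot 1393 = \left(-132594 + 30859\right) + 81 \cdot 1393 = -101735 + 112833 = 11098$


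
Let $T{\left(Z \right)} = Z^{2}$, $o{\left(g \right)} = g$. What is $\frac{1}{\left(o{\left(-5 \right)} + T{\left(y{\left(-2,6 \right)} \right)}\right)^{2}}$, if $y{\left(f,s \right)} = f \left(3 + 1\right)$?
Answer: $\frac{1}{3481} \approx 0.00028727$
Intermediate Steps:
$y{\left(f,s \right)} = 4 f$ ($y{\left(f,s \right)} = f 4 = 4 f$)
$\frac{1}{\left(o{\left(-5 \right)} + T{\left(y{\left(-2,6 \right)} \right)}\right)^{2}} = \frac{1}{\left(-5 + \left(4 \left(-2\right)\right)^{2}\right)^{2}} = \frac{1}{\left(-5 + \left(-8\right)^{2}\right)^{2}} = \frac{1}{\left(-5 + 64\right)^{2}} = \frac{1}{59^{2}} = \frac{1}{3481}$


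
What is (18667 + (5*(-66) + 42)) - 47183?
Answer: -28804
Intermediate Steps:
(18667 + (5*(-66) + 42)) - 47183 = (18667 + (-330 + 42)) - 47183 = (18667 - 288) - 47183 = 18379 - 47183 = -28804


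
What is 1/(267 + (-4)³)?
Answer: 1/203 ≈ 0.0049261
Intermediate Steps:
1/(267 + (-4)³) = 1/(267 - 64) = 1/203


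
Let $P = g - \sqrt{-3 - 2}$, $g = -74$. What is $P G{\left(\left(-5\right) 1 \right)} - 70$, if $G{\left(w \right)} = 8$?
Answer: $-662 - 8 i \sqrt{5} \approx -662.0 - 17.889 i$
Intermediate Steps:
$P = -74 - i \sqrt{5}$ ($P = -74 - \sqrt{-3 - 2} = -74 - \sqrt{-5} = -74 - i \sqrt{5} \approx -74.0 - 2.2361 i$)
$P G{\left(\left(-5\right) 1 \right)} - 70 = \left(-74 - i \sqrt{5}\right) 8 - 70 = \left(-592 - 8 i \sqrt{5}\right) - 70 = -662 - 8 i \sqrt{5}$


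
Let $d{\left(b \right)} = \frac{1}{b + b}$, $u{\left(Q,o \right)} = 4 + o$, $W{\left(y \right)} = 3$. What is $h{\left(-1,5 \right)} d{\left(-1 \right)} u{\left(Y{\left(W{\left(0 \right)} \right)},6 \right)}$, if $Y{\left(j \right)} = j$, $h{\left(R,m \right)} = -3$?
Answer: $15$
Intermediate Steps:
$d{\left(b \right)} = \frac{1}{2 b}$
$h{\left(-1,5 \right)} d{\left(-1 \right)} u{\left(Y{\left(W{\left(0 \right)} \right)},6 \right)} = - 3 \frac{1}{2 \left(-1\right)} \left(4 + 6\right) = - 3 \cdot \frac{1}{2} \left(-1\right) 10 = \left(-3\right) \left(- \frac{1}{2}\right) 10 = \frac{3}{2} \cdot 10 = 15$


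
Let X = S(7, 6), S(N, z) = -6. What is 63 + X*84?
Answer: -441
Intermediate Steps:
X = -6
63 + X*84 = 63 - 6*84 = 63 - 504 = -441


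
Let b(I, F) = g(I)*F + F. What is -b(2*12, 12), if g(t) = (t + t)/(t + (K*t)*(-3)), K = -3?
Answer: -72/5 ≈ -14.400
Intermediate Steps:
g(t) = ⅕ (g(t) = (t + t)/(t - 3*t*(-3)) = (2*t)/(t + 9*t) = (2*t)/((10*t)) = (2*t)*(1/(10*t)) = ⅕)
b(I, F) = 6*F/5 (b(I, F) = F/5 + F = 6*F/5)
-b(2*12, 12) = -6*12/5 = -1*72/5 = -72/5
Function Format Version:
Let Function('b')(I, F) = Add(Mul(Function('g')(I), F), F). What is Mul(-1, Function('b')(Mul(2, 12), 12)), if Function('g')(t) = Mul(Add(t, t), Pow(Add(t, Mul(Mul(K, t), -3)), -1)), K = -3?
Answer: Rational(-72, 5) ≈ -14.400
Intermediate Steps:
Function('g')(t) = Rational(1, 5) (Function('g')(t) = Mul(Add(t, t), Pow(Add(t, Mul(Mul(-3, t), -3)), -1)) = Mul(Mul(2, t), Pow(Add(t, Mul(9, t)), -1)) = Mul(Mul(2, t), Pow(Mul(10, t), -1)) = Mul(Mul(2, t), Mul(Rational(1, 10), Pow(t, -1))) = Rational(1, 5))
Function('b')(I, F) = Mul(Rational(6, 5), F) (Function('b')(I, F) = Add(Mul(Rational(1, 5), F), F) = Mul(Rational(6, 5), F))
Mul(-1, Function('b')(Mul(2, 12), 12)) = Mul(-1, Mul(Rational(6, 5), 12)) = Mul(-1, Rational(72, 5)) = Rational(-72, 5)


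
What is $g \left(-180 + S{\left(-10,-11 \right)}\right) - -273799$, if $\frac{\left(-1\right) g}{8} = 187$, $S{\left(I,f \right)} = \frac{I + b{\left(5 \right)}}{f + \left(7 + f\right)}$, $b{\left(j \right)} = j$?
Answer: $\frac{1627741}{3} \approx 5.4258 \cdot 10^{5}$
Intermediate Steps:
$S{\left(I,f \right)} = \frac{5 + I}{7 + 2 f}$ ($S{\left(I,f \right)} = \frac{I + 5}{f + \left(7 + f\right)} = \frac{5 + I}{7 + 2 f}$)
$g = -1496$ ($g = \left(-8\right) 187 = -1496$)
$g \left(-180 + S{\left(-10,-11 \right)}\right) - -273799 = - 1496 \left(-180 + \frac{5 - 10}{7 + 2 \left(-11\right)}\right) - -273799 = - 1496 \left(-180 + \frac{1}{7 - 22} \left(-5\right)\right) + 273799 = - 1496 \left(-180 + \frac{1}{-15} \left(-5\right)\right) + 273799 = - 1496 \left(-180 - - \frac{1}{3}\right) + 273799 = - 1496 \left(-180 + \frac{1}{3}\right) + 273799 = \left(-1496\right) \left(- \frac{539}{3}\right) + 273799 = \frac{806344}{3} + 273799 = \frac{1627741}{3}$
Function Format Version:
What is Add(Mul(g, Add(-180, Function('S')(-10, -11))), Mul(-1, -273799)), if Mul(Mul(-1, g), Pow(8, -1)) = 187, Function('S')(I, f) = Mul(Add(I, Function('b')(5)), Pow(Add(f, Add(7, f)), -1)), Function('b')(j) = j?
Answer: Rational(1627741, 3) ≈ 5.4258e+5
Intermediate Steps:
Function('S')(I, f) = Mul(Pow(Add(7, Mul(2, f)), -1), Add(5, I)) (Function('S')(I, f) = Mul(Add(I, 5), Pow(Add(f, Add(7, f)), -1)) = Mul(Add(5, I), Pow(Add(7, Mul(2, f)), -1)) = Mul(Pow(Add(7, Mul(2, f)), -1), Add(5, I)))
g = -1496 (g = Mul(-8, 187) = -1496)
Add(Mul(g, Add(-180, Function('S')(-10, -11))), Mul(-1, -273799)) = Add(Mul(-1496, Add(-180, Mul(Pow(Add(7, Mul(2, -11)), -1), Add(5, -10)))), Mul(-1, -273799)) = Add(Mul(-1496, Add(-180, Mul(Pow(Add(7, -22), -1), -5))), 273799) = Add(Mul(-1496, Add(-180, Mul(Pow(-15, -1), -5))), 273799) = Add(Mul(-1496, Add(-180, Mul(Rational(-1, 15), -5))), 273799) = Add(Mul(-1496, Add(-180, Rational(1, 3))), 273799) = Add(Mul(-1496, Rational(-539, 3)), 273799) = Add(Rational(806344, 3), 273799) = Rational(1627741, 3)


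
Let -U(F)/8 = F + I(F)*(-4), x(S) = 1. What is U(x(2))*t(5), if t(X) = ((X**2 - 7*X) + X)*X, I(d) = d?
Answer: -600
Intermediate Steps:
U(F) = 24*F (U(F) = -8*(F + F*(-4)) = -8*(F - 4*F) = -(-24)*F = 24*F)
t(X) = X*(X**2 - 6*X) (t(X) = (X**2 - 6*X)*X = X*(X**2 - 6*X))
U(x(2))*t(5) = (24*1)*(5**2*(-6 + 5)) = 24*(25*(-1)) = 24*(-25) = -600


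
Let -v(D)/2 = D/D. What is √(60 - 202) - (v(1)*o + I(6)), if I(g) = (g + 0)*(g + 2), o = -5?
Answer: -58 + I*√142 ≈ -58.0 + 11.916*I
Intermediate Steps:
v(D) = -2 (v(D) = -2*D/D = -2*1 = -2)
I(g) = g*(2 + g)
√(60 - 202) - (v(1)*o + I(6)) = √(60 - 202) - (-2*(-5) + 6*(2 + 6)) = √(-142) - (10 + 6*8) = I*√142 - (10 + 48) = I*√142 - 1*58 = I*√142 - 58 = -58 + I*√142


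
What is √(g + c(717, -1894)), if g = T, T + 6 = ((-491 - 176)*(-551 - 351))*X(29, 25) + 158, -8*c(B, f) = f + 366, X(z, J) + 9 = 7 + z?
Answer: √16244461 ≈ 4030.4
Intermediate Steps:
X(z, J) = -2 + z (X(z, J) = -9 + (7 + z) = -2 + z)
c(B, f) = -183/4 - f/8 (c(B, f) = -(f + 366)/8 = -(366 + f)/8 = -183/4 - f/8)
T = 16244270 (T = -6 + (((-491 - 176)*(-551 - 351))*(-2 + 29) + 158) = -6 + (-667*(-902)*27 + 158) = -6 + (601634*27 + 158) = -6 + (16244118 + 158) = -6 + 16244276 = 16244270)
g = 16244270
√(g + c(717, -1894)) = √(16244270 + (-183/4 - ⅛*(-1894))) = √(16244270 + (-183/4 + 947/4)) = √(16244270 + 191) = √16244461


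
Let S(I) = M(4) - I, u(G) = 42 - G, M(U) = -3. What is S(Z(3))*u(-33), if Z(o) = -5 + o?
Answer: -75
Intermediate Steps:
S(I) = -3 - I
S(Z(3))*u(-33) = (-3 - (-5 + 3))*(42 - 1*(-33)) = (-3 - 1*(-2))*(42 + 33) = (-3 + 2)*75 = -1*75 = -75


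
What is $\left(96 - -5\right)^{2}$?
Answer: $10201$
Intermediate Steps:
$\left(96 - -5\right)^{2} = \left(96 + \left(-31 + 36\right)\right)^{2} = \left(96 + 5\right)^{2} = 101^{2} = 10201$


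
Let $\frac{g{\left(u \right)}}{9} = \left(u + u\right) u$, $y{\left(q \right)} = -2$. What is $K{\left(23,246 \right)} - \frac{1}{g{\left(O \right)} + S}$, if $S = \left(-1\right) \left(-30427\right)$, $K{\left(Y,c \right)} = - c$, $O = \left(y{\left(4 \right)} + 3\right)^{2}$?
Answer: $- \frac{7489471}{30445} \approx -246.0$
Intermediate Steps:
$O = 1$ ($O = \left(-2 + 3\right)^{2} = 1^{2} = 1$)
$g{\left(u \right)} = 18 u^{2}$ ($g{\left(u \right)} = 9 \left(u + u\right) u = 9 \cdot 2 u u = 9 \cdot 2 u^{2} = 18 u^{2}$)
$S = 30427$
$K{\left(23,246 \right)} - \frac{1}{g{\left(O \right)} + S} = \left(-1\right) 246 - \frac{1}{18 \cdot 1^{2} + 30427} = -246 - \frac{1}{18 \cdot 1 + 30427} = -246 - \frac{1}{18 + 30427} = -246 - \frac{1}{30445} = - \frac{7489471}{30445}$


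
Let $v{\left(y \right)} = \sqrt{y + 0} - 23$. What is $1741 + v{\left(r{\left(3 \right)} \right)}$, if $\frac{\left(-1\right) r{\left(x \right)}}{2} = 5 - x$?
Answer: $1718 + 2 i \approx 1718.0 + 2.0 i$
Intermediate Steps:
$r{\left(x \right)} = -10 + 2 x$ ($r{\left(x \right)} = - 2 \left(5 - x\right) = -10 + 2 x$)
$v{\left(y \right)} = -23 + \sqrt{y}$ ($v{\left(y \right)} = \sqrt{y} - 23 = -23 + \sqrt{y}$)
$1741 + v{\left(r{\left(3 \right)} \right)} = 1741 - \left(23 - \sqrt{-10 + 2 \cdot 3}\right) = 1741 - \left(23 - \sqrt{-10 + 6}\right) = 1741 - \left(23 - \sqrt{-4}\right) = 1741 - \left(23 - 2 i\right) = 1718 + 2 i$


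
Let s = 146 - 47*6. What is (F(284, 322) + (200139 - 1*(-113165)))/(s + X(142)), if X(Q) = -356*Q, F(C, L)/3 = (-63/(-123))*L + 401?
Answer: -12915073/2078208 ≈ -6.2145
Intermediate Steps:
F(C, L) = 1203 + 63*L/41 (F(C, L) = 3*((-63/(-123))*L + 401) = 3*((-63*(-1/123))*L + 401) = 3*(21*L/41 + 401) = 3*(401 + 21*L/41) = 1203 + 63*L/41)
s = -136 (s = 146 - 282 = -136)
(F(284, 322) + (200139 - 1*(-113165)))/(s + X(142)) = ((1203 + (63/41)*322) + (200139 - 1*(-113165)))/(-136 - 356*142) = ((1203 + 20286/41) + (200139 + 113165))/(-136 - 50552) = (69609/41 + 313304)/(-50688) = (12915073/41)*(-1/50688) = -12915073/2078208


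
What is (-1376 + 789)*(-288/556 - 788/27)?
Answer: 65436412/3753 ≈ 17436.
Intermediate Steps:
(-1376 + 789)*(-288/556 - 788/27) = -587*(-288*1/556 - 788*1/27) = -587*(-72/139 - 788/27) = -587*(-111476/3753) = 65436412/3753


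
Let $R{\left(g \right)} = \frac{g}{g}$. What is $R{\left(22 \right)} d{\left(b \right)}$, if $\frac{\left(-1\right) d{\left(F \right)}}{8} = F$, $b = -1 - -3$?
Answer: $-16$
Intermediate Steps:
$b = 2$ ($b = -1 + 3 = 2$)
$R{\left(g \right)} = 1$
$d{\left(F \right)} = - 8 F$
$R{\left(22 \right)} d{\left(b \right)} = 1 \left(\left(-8\right) 2\right) = 1 \left(-16\right) = -16$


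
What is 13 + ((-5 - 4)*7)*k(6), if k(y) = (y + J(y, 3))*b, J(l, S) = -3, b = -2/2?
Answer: 202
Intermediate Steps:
b = -1 (b = -2*1/2 = -1)
k(y) = 3 - y (k(y) = (y - 3)*(-1) = (-3 + y)*(-1) = 3 - y)
13 + ((-5 - 4)*7)*k(6) = 13 + ((-5 - 4)*7)*(3 - 1*6) = 13 + (-9*7)*(3 - 6) = 13 - 63*(-3) = 13 + 189 = 202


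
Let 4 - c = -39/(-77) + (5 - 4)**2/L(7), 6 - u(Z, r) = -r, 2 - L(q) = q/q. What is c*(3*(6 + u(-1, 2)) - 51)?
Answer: -1728/77 ≈ -22.442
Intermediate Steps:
L(q) = 1 (L(q) = 2 - q/q = 2 - 1*1 = 2 - 1 = 1)
u(Z, r) = 6 + r (u(Z, r) = 6 - (-1)*r = 6 + r)
c = 192/77 (c = 4 - (-39/(-77) + (5 - 4)**2/1) = 4 - (-39*(-1/77) + 1**2*1) = 4 - (39/77 + 1*1) = 4 - (39/77 + 1) = 4 - 1*116/77 = 4 - 116/77 = 192/77 ≈ 2.4935)
c*(3*(6 + u(-1, 2)) - 51) = 192*(3*(6 + (6 + 2)) - 51)/77 = 192*(3*(6 + 8) - 51)/77 = 192*(3*14 - 51)/77 = 192*(42 - 51)/77 = (192/77)*(-9) = -1728/77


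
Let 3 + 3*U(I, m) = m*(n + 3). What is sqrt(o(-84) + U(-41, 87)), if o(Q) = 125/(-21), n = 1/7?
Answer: 2*sqrt(9282)/21 ≈ 9.1755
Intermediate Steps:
n = 1/7 ≈ 0.14286
U(I, m) = -1 + 22*m/21 (U(I, m) = -1 + (m*(1/7 + 3))/3 = -1 + (m*(22/7))/3 = -1 + (22*m/7)/3 = -1 + 22*m/21)
o(Q) = -125/21 (o(Q) = 125*(-1/21) = -125/21)
sqrt(o(-84) + U(-41, 87)) = sqrt(-125/21 + (-1 + (22/21)*87)) = sqrt(-125/21 + (-1 + 638/7)) = sqrt(-125/21 + 631/7) = sqrt(1768/21) = 2*sqrt(9282)/21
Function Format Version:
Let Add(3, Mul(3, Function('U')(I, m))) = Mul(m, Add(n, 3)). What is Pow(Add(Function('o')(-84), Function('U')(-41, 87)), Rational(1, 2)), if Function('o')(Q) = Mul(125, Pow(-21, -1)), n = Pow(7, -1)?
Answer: Mul(Rational(2, 21), Pow(9282, Rational(1, 2))) ≈ 9.1755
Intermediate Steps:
n = Rational(1, 7) ≈ 0.14286
Function('U')(I, m) = Add(-1, Mul(Rational(22, 21), m)) (Function('U')(I, m) = Add(-1, Mul(Rational(1, 3), Mul(m, Add(Rational(1, 7), 3)))) = Add(-1, Mul(Rational(1, 3), Mul(m, Rational(22, 7)))) = Add(-1, Mul(Rational(1, 3), Mul(Rational(22, 7), m))) = Add(-1, Mul(Rational(22, 21), m)))
Function('o')(Q) = Rational(-125, 21) (Function('o')(Q) = Mul(125, Rational(-1, 21)) = Rational(-125, 21))
Pow(Add(Function('o')(-84), Function('U')(-41, 87)), Rational(1, 2)) = Pow(Add(Rational(-125, 21), Add(-1, Mul(Rational(22, 21), 87))), Rational(1, 2)) = Pow(Add(Rational(-125, 21), Add(-1, Rational(638, 7))), Rational(1, 2)) = Pow(Add(Rational(-125, 21), Rational(631, 7)), Rational(1, 2)) = Pow(Rational(1768, 21), Rational(1, 2)) = Mul(Rational(2, 21), Pow(9282, Rational(1, 2)))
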